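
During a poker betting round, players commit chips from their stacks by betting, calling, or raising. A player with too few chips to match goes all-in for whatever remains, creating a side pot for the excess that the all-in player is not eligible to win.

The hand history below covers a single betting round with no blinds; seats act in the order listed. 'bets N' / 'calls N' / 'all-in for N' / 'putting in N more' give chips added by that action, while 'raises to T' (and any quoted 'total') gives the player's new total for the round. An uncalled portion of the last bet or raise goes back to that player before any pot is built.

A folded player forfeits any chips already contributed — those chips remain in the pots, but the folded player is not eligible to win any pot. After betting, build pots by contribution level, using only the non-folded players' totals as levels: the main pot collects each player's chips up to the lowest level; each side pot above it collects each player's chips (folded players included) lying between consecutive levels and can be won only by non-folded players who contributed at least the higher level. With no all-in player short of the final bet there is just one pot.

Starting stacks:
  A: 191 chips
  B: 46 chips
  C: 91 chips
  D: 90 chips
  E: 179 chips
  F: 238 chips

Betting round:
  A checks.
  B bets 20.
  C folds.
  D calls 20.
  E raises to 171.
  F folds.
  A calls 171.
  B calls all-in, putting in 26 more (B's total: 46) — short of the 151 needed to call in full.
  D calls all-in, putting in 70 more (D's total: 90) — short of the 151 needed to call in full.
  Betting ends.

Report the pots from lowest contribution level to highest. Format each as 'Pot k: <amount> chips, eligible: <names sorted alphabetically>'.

Contributions: A=171, B=46, D=90, E=171
Folded: C, F
Pot levels (distinct totals of non-folded players): 46, 90, 171
Layer 1-46: 46 each from A, B, D, E = 46*4 = 184 chips; eligible A, B, D, E
Layer 47-90: 44 each from A, D, E = 44*3 = 132 chips; eligible A, D, E
Layer 91-171: 81 each from A, E = 81*2 = 162 chips; eligible A, E

Pot 1: 184 chips, eligible: A, B, D, E
Pot 2: 132 chips, eligible: A, D, E
Pot 3: 162 chips, eligible: A, E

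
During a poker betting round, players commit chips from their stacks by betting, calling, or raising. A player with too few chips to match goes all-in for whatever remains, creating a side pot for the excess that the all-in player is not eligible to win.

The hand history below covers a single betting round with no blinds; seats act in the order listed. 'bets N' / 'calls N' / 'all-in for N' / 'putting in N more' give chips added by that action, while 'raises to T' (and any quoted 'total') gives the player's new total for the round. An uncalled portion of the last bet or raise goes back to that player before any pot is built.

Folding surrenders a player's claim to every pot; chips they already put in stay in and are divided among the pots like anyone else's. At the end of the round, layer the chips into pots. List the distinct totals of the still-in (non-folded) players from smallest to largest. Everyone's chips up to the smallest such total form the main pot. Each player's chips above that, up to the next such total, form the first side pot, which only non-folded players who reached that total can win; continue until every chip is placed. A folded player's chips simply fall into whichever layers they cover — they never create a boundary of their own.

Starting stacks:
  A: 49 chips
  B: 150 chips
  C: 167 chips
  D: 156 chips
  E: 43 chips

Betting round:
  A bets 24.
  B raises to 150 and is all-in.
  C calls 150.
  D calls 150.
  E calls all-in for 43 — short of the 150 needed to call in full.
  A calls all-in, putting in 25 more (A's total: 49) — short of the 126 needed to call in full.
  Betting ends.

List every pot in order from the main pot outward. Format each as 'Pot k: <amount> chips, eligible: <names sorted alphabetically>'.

Pot 1: 215 chips, eligible: A, B, C, D, E
Pot 2: 24 chips, eligible: A, B, C, D
Pot 3: 303 chips, eligible: B, C, D

Derivation:
Contributions: A=49, B=150, C=150, D=150, E=43
Pot levels (distinct totals of non-folded players): 43, 49, 150
Layer 1-43: 43 each from A, B, C, D, E = 43*5 = 215 chips; eligible A, B, C, D, E
Layer 44-49: 6 each from A, B, C, D = 6*4 = 24 chips; eligible A, B, C, D
Layer 50-150: 101 each from B, C, D = 101*3 = 303 chips; eligible B, C, D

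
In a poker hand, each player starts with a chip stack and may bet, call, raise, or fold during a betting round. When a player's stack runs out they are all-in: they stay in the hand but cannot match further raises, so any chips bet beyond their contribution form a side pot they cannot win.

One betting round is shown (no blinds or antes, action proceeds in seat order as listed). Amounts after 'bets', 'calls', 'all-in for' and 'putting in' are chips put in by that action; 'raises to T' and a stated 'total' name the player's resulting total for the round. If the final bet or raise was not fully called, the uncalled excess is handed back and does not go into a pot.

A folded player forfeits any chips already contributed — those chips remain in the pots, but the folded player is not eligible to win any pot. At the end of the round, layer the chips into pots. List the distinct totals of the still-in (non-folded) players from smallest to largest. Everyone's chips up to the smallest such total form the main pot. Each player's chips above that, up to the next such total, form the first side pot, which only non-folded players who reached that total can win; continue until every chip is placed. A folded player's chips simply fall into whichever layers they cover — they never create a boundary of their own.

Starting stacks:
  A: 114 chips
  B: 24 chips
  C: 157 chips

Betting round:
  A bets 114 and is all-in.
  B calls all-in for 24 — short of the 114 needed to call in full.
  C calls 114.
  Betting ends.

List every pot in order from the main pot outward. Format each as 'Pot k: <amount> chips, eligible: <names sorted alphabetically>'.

Pot 1: 72 chips, eligible: A, B, C
Pot 2: 180 chips, eligible: A, C

Derivation:
Contributions: A=114, B=24, C=114
Pot levels (distinct totals of non-folded players): 24, 114
Layer 1-24: 24 each from A, B, C = 24*3 = 72 chips; eligible A, B, C
Layer 25-114: 90 each from A, C = 90*2 = 180 chips; eligible A, C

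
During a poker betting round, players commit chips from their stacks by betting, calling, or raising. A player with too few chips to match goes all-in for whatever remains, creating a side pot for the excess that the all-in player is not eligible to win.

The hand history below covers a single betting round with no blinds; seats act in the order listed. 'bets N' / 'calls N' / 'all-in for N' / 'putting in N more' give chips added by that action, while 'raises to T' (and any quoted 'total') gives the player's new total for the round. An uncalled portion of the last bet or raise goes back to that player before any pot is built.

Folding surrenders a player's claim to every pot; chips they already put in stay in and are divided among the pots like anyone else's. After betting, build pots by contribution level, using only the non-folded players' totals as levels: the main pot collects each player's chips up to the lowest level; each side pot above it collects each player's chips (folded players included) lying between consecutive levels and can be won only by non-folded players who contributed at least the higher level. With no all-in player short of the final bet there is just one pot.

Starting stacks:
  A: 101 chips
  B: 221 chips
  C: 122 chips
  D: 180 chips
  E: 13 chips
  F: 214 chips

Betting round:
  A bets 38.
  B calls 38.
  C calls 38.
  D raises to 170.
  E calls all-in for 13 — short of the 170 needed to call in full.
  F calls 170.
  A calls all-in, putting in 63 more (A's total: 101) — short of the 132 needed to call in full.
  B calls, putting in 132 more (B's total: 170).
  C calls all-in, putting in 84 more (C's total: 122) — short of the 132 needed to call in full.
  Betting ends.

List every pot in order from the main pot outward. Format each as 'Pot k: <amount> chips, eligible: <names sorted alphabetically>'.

Pot 1: 78 chips, eligible: A, B, C, D, E, F
Pot 2: 440 chips, eligible: A, B, C, D, F
Pot 3: 84 chips, eligible: B, C, D, F
Pot 4: 144 chips, eligible: B, D, F

Derivation:
Contributions: A=101, B=170, C=122, D=170, E=13, F=170
Pot levels (distinct totals of non-folded players): 13, 101, 122, 170
Layer 1-13: 13 each from A, B, C, D, E, F = 13*6 = 78 chips; eligible A, B, C, D, E, F
Layer 14-101: 88 each from A, B, C, D, F = 88*5 = 440 chips; eligible A, B, C, D, F
Layer 102-122: 21 each from B, C, D, F = 21*4 = 84 chips; eligible B, C, D, F
Layer 123-170: 48 each from B, D, F = 48*3 = 144 chips; eligible B, D, F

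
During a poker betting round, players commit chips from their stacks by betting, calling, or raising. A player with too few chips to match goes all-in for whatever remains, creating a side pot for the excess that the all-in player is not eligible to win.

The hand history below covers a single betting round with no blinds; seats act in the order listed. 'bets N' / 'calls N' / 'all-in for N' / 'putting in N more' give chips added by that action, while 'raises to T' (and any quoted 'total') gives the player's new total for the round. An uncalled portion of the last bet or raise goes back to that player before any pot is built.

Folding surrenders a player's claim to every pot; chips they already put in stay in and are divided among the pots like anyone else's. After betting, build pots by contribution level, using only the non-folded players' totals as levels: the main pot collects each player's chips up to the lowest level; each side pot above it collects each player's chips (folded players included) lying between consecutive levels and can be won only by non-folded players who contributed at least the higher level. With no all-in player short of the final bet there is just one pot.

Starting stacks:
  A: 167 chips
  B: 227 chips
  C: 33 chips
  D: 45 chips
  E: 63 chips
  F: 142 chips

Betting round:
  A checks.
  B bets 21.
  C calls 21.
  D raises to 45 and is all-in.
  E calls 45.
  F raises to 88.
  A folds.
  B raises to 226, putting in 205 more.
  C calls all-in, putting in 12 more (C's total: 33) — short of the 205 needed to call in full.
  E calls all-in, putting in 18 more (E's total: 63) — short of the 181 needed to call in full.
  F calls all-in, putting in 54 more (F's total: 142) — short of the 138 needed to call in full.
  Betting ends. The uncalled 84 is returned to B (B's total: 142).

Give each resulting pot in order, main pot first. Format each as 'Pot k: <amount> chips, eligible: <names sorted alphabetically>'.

Contributions (after 84 returned to B): B=142, C=33, D=45, E=63, F=142
Folded: A
Pot levels (distinct totals of non-folded players): 33, 45, 63, 142
Layer 1-33: 33 each from B, C, D, E, F = 33*5 = 165 chips; eligible B, C, D, E, F
Layer 34-45: 12 each from B, D, E, F = 12*4 = 48 chips; eligible B, D, E, F
Layer 46-63: 18 each from B, E, F = 18*3 = 54 chips; eligible B, E, F
Layer 64-142: 79 each from B, F = 79*2 = 158 chips; eligible B, F

Pot 1: 165 chips, eligible: B, C, D, E, F
Pot 2: 48 chips, eligible: B, D, E, F
Pot 3: 54 chips, eligible: B, E, F
Pot 4: 158 chips, eligible: B, F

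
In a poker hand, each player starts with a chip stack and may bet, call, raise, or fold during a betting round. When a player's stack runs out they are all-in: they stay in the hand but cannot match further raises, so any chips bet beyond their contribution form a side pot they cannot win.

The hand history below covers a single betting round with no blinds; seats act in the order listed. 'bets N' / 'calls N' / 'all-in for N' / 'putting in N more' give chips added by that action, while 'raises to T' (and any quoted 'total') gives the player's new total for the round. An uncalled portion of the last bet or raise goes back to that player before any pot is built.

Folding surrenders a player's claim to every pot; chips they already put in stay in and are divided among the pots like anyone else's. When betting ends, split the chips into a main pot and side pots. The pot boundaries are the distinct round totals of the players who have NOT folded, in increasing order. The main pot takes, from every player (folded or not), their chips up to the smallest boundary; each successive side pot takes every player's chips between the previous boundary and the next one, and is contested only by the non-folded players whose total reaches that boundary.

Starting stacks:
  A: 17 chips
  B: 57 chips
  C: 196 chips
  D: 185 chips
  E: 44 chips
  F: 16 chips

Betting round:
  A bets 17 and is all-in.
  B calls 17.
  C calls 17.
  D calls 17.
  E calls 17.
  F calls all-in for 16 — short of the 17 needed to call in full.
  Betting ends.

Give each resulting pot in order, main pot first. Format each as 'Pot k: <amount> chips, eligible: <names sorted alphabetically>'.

Contributions: A=17, B=17, C=17, D=17, E=17, F=16
Pot levels (distinct totals of non-folded players): 16, 17
Layer 1-16: 16 each from A, B, C, D, E, F = 16*6 = 96 chips; eligible A, B, C, D, E, F
Layer 17-17: 1 each from A, B, C, D, E = 1*5 = 5 chips; eligible A, B, C, D, E

Pot 1: 96 chips, eligible: A, B, C, D, E, F
Pot 2: 5 chips, eligible: A, B, C, D, E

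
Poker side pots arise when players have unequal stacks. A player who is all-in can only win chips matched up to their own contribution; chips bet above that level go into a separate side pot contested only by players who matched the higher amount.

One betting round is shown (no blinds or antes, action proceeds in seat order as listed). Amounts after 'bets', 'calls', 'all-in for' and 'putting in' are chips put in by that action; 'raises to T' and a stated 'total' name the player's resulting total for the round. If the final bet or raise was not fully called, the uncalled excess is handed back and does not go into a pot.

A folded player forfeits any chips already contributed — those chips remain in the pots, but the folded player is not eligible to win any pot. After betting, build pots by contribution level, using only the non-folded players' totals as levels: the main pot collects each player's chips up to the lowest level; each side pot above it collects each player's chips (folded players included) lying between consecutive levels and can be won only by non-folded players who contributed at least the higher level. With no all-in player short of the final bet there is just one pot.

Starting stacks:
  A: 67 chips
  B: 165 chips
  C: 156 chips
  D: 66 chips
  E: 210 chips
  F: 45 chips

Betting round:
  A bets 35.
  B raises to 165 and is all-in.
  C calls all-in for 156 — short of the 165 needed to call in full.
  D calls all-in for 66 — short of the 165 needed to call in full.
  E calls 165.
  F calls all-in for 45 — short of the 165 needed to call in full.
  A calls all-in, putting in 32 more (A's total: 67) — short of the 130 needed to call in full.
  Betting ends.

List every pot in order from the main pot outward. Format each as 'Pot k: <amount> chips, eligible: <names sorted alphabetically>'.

Contributions: A=67, B=165, C=156, D=66, E=165, F=45
Pot levels (distinct totals of non-folded players): 45, 66, 67, 156, 165
Layer 1-45: 45 each from A, B, C, D, E, F = 45*6 = 270 chips; eligible A, B, C, D, E, F
Layer 46-66: 21 each from A, B, C, D, E = 21*5 = 105 chips; eligible A, B, C, D, E
Layer 67-67: 1 each from A, B, C, E = 1*4 = 4 chips; eligible A, B, C, E
Layer 68-156: 89 each from B, C, E = 89*3 = 267 chips; eligible B, C, E
Layer 157-165: 9 each from B, E = 9*2 = 18 chips; eligible B, E

Pot 1: 270 chips, eligible: A, B, C, D, E, F
Pot 2: 105 chips, eligible: A, B, C, D, E
Pot 3: 4 chips, eligible: A, B, C, E
Pot 4: 267 chips, eligible: B, C, E
Pot 5: 18 chips, eligible: B, E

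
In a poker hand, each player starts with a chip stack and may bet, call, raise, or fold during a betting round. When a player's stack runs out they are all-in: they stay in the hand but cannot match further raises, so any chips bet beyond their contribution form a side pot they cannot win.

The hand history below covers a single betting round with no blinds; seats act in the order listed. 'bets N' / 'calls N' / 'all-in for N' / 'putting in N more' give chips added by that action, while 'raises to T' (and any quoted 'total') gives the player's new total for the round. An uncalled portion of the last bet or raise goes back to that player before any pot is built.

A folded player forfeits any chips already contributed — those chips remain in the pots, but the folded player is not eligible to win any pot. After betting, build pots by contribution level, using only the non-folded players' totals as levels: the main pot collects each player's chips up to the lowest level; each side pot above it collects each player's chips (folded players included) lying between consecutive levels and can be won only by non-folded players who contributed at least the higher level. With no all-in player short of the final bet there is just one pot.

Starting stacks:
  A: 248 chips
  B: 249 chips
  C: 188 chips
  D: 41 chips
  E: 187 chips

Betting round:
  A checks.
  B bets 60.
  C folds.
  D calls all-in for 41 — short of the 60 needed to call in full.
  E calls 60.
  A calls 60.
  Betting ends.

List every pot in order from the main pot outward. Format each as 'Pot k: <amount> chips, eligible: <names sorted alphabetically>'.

Pot 1: 164 chips, eligible: A, B, D, E
Pot 2: 57 chips, eligible: A, B, E

Derivation:
Contributions: A=60, B=60, D=41, E=60
Folded: C
Pot levels (distinct totals of non-folded players): 41, 60
Layer 1-41: 41 each from A, B, D, E = 41*4 = 164 chips; eligible A, B, D, E
Layer 42-60: 19 each from A, B, E = 19*3 = 57 chips; eligible A, B, E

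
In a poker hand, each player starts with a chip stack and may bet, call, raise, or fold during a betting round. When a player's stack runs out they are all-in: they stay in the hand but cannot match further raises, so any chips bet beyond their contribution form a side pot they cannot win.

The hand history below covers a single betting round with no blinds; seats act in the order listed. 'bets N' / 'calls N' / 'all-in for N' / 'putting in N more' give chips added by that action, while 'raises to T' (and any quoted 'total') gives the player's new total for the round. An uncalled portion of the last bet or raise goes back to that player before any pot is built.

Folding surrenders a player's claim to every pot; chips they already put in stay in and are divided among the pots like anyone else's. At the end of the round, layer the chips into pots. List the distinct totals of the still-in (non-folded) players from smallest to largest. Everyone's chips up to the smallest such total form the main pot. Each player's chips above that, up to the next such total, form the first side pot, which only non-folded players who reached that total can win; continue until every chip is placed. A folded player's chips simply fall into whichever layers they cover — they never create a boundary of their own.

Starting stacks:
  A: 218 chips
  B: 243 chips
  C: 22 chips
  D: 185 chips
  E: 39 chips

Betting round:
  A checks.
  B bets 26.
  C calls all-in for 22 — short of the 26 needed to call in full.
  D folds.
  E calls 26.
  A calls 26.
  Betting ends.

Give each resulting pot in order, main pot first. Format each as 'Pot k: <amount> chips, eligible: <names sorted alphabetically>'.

Pot 1: 88 chips, eligible: A, B, C, E
Pot 2: 12 chips, eligible: A, B, E

Derivation:
Contributions: A=26, B=26, C=22, E=26
Folded: D
Pot levels (distinct totals of non-folded players): 22, 26
Layer 1-22: 22 each from A, B, C, E = 22*4 = 88 chips; eligible A, B, C, E
Layer 23-26: 4 each from A, B, E = 4*3 = 12 chips; eligible A, B, E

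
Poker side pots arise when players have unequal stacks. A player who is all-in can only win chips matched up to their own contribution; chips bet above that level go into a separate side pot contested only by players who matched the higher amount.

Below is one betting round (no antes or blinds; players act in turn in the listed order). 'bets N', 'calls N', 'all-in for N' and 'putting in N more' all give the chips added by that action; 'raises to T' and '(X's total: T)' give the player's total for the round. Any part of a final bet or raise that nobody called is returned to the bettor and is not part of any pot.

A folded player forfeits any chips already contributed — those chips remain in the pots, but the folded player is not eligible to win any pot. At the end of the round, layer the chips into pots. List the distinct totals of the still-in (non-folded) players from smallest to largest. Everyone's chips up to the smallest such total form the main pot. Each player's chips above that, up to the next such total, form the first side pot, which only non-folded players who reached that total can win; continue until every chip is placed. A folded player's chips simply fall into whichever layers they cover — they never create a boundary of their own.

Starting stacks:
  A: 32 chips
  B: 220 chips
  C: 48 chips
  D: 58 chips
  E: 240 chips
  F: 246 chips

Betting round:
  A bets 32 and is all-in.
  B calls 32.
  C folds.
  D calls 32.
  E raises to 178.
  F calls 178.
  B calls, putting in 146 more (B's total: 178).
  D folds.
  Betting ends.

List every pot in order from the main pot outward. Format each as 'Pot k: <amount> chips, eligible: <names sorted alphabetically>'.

Pot 1: 160 chips, eligible: A, B, E, F
Pot 2: 438 chips, eligible: B, E, F

Derivation:
Contributions: A=32, B=178, D=32, E=178, F=178
Folded: C, D
Pot levels (distinct totals of non-folded players): 32, 178
Layer 1-32: 32 each from A, B, D, E, F = 32*5 = 160 chips; eligible A, B, E, F
Layer 33-178: 146 each from B, E, F = 146*3 = 438 chips; eligible B, E, F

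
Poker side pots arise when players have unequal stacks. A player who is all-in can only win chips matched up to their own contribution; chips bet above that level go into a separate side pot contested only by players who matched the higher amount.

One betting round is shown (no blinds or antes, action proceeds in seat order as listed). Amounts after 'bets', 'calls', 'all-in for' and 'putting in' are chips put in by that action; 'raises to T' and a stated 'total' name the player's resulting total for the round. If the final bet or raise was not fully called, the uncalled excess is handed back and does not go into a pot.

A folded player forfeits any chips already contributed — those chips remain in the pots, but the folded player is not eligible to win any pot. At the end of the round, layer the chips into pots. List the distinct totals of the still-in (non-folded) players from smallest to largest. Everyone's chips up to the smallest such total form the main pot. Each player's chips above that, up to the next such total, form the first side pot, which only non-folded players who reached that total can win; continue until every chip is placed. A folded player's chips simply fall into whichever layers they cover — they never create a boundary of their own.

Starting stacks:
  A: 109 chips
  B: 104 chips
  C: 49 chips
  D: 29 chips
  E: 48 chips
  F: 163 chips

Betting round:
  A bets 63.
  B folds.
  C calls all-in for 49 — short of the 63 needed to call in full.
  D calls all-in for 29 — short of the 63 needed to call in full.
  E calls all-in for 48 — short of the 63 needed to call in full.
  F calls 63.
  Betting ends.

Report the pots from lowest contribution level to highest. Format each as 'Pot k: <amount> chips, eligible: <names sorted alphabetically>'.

Contributions: A=63, C=49, D=29, E=48, F=63
Folded: B
Pot levels (distinct totals of non-folded players): 29, 48, 49, 63
Layer 1-29: 29 each from A, C, D, E, F = 29*5 = 145 chips; eligible A, C, D, E, F
Layer 30-48: 19 each from A, C, E, F = 19*4 = 76 chips; eligible A, C, E, F
Layer 49-49: 1 each from A, C, F = 1*3 = 3 chips; eligible A, C, F
Layer 50-63: 14 each from A, F = 14*2 = 28 chips; eligible A, F

Pot 1: 145 chips, eligible: A, C, D, E, F
Pot 2: 76 chips, eligible: A, C, E, F
Pot 3: 3 chips, eligible: A, C, F
Pot 4: 28 chips, eligible: A, F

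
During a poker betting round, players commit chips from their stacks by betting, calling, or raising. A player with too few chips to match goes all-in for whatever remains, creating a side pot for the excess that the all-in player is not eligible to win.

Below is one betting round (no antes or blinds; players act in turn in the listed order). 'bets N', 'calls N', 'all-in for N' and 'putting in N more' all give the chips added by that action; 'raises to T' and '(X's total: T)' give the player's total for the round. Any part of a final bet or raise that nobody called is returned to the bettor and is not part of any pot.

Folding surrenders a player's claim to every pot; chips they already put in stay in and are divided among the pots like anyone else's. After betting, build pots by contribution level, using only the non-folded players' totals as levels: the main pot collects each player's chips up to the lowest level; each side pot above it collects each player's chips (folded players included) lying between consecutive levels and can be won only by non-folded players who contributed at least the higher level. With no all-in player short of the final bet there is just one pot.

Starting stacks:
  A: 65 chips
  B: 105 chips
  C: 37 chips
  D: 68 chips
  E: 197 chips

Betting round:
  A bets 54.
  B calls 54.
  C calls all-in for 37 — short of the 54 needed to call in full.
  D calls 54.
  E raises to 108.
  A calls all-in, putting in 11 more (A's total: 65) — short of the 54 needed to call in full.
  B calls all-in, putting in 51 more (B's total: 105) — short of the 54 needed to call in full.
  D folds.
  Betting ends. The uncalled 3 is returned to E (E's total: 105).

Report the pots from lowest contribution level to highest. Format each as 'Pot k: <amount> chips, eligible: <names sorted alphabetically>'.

Contributions (after 3 returned to E): A=65, B=105, C=37, D=54, E=105
Folded: D
Pot levels (distinct totals of non-folded players): 37, 65, 105
Layer 1-37: 37 each from A, B, C, D, E = 37*5 = 185 chips; eligible A, B, C, E
Layer 38-65: A 28 + B 28 + D 17 + E 28 = 101 chips; eligible A, B, E
Layer 66-105: 40 each from B, E = 40*2 = 80 chips; eligible B, E

Pot 1: 185 chips, eligible: A, B, C, E
Pot 2: 101 chips, eligible: A, B, E
Pot 3: 80 chips, eligible: B, E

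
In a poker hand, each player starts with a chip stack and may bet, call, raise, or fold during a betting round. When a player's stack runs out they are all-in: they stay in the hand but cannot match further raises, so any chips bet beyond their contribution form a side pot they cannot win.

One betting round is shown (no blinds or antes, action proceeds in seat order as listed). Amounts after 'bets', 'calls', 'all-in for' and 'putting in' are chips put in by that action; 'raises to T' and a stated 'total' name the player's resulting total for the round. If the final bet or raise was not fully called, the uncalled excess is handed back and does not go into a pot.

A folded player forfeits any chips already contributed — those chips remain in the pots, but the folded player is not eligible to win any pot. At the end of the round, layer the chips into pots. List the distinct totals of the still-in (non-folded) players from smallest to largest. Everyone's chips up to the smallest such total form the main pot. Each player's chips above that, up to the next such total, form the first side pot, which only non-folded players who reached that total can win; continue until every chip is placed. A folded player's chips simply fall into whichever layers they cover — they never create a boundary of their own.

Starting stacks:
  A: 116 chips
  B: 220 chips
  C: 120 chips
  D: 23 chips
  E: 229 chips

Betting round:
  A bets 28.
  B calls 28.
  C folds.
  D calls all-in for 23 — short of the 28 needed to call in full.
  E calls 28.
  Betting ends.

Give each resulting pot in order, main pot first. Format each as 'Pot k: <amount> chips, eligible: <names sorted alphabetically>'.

Pot 1: 92 chips, eligible: A, B, D, E
Pot 2: 15 chips, eligible: A, B, E

Derivation:
Contributions: A=28, B=28, D=23, E=28
Folded: C
Pot levels (distinct totals of non-folded players): 23, 28
Layer 1-23: 23 each from A, B, D, E = 23*4 = 92 chips; eligible A, B, D, E
Layer 24-28: 5 each from A, B, E = 5*3 = 15 chips; eligible A, B, E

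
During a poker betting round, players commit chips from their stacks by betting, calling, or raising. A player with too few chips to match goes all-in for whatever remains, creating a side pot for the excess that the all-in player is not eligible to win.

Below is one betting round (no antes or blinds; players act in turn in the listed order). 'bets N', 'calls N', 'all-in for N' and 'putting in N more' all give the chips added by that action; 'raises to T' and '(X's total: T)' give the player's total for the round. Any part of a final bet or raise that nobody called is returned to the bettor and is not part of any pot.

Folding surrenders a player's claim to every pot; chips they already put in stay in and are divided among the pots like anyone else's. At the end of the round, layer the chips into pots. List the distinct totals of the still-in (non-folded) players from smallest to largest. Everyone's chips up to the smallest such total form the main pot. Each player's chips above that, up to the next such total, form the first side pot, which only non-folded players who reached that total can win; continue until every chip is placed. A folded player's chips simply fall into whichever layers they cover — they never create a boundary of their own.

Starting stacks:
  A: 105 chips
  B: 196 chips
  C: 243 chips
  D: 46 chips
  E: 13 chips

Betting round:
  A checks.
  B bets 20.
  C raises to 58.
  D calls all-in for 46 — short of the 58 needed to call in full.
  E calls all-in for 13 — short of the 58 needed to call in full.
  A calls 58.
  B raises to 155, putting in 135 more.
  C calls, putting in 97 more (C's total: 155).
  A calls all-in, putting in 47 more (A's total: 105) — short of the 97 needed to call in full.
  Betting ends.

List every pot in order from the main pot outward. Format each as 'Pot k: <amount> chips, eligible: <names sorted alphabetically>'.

Contributions: A=105, B=155, C=155, D=46, E=13
Pot levels (distinct totals of non-folded players): 13, 46, 105, 155
Layer 1-13: 13 each from A, B, C, D, E = 13*5 = 65 chips; eligible A, B, C, D, E
Layer 14-46: 33 each from A, B, C, D = 33*4 = 132 chips; eligible A, B, C, D
Layer 47-105: 59 each from A, B, C = 59*3 = 177 chips; eligible A, B, C
Layer 106-155: 50 each from B, C = 50*2 = 100 chips; eligible B, C

Pot 1: 65 chips, eligible: A, B, C, D, E
Pot 2: 132 chips, eligible: A, B, C, D
Pot 3: 177 chips, eligible: A, B, C
Pot 4: 100 chips, eligible: B, C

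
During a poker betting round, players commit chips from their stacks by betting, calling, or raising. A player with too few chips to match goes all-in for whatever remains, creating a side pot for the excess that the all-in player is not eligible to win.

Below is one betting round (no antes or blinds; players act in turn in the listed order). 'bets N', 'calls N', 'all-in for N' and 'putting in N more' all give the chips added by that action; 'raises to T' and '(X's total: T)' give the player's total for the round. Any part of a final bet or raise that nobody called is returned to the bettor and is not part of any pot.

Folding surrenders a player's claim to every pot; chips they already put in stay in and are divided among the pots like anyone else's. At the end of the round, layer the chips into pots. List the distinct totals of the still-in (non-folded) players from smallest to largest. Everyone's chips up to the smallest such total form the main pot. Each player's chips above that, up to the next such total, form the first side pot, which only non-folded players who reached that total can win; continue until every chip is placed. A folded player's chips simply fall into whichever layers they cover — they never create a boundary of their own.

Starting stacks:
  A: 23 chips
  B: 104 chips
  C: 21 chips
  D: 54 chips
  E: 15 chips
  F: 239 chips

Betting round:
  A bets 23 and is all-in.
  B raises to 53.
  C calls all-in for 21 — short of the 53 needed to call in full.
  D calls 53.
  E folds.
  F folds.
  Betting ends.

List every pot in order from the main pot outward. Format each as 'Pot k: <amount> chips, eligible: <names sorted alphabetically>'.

Contributions: A=23, B=53, C=21, D=53
Folded: E, F
Pot levels (distinct totals of non-folded players): 21, 23, 53
Layer 1-21: 21 each from A, B, C, D = 21*4 = 84 chips; eligible A, B, C, D
Layer 22-23: 2 each from A, B, D = 2*3 = 6 chips; eligible A, B, D
Layer 24-53: 30 each from B, D = 30*2 = 60 chips; eligible B, D

Pot 1: 84 chips, eligible: A, B, C, D
Pot 2: 6 chips, eligible: A, B, D
Pot 3: 60 chips, eligible: B, D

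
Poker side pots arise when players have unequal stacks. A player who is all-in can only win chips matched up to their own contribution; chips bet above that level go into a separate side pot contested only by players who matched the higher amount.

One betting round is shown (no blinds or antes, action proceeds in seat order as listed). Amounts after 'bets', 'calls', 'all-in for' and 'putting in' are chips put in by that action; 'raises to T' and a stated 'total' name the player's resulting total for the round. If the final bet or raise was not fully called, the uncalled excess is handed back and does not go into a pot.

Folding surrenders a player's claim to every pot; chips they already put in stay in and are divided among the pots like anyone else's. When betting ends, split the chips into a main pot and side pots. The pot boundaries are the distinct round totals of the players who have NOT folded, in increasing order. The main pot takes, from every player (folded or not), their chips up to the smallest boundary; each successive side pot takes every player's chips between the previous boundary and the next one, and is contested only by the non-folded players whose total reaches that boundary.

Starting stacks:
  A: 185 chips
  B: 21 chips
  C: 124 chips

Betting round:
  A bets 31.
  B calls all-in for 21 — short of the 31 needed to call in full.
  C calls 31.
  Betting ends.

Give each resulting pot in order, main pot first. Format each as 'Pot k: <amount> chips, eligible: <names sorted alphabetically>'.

Pot 1: 63 chips, eligible: A, B, C
Pot 2: 20 chips, eligible: A, C

Derivation:
Contributions: A=31, B=21, C=31
Pot levels (distinct totals of non-folded players): 21, 31
Layer 1-21: 21 each from A, B, C = 21*3 = 63 chips; eligible A, B, C
Layer 22-31: 10 each from A, C = 10*2 = 20 chips; eligible A, C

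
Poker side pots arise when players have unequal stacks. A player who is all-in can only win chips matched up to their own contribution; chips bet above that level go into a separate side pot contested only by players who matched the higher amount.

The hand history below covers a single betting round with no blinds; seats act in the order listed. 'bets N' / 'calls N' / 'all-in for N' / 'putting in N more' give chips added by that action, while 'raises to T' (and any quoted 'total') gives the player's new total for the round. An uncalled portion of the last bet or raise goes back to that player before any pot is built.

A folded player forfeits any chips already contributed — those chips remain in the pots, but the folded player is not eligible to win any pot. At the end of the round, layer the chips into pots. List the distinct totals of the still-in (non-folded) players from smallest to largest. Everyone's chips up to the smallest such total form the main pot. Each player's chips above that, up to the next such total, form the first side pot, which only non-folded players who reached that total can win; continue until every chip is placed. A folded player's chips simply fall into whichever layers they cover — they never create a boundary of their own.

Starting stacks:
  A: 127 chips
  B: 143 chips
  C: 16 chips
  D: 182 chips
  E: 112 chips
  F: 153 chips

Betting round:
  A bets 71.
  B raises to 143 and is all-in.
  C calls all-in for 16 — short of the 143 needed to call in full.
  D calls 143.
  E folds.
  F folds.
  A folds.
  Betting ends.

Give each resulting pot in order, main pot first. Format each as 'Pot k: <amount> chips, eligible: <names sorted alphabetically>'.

Pot 1: 64 chips, eligible: B, C, D
Pot 2: 309 chips, eligible: B, D

Derivation:
Contributions: A=71, B=143, C=16, D=143
Folded: A, E, F
Pot levels (distinct totals of non-folded players): 16, 143
Layer 1-16: 16 each from A, B, C, D = 16*4 = 64 chips; eligible B, C, D
Layer 17-143: A 55 + B 127 + D 127 = 309 chips; eligible B, D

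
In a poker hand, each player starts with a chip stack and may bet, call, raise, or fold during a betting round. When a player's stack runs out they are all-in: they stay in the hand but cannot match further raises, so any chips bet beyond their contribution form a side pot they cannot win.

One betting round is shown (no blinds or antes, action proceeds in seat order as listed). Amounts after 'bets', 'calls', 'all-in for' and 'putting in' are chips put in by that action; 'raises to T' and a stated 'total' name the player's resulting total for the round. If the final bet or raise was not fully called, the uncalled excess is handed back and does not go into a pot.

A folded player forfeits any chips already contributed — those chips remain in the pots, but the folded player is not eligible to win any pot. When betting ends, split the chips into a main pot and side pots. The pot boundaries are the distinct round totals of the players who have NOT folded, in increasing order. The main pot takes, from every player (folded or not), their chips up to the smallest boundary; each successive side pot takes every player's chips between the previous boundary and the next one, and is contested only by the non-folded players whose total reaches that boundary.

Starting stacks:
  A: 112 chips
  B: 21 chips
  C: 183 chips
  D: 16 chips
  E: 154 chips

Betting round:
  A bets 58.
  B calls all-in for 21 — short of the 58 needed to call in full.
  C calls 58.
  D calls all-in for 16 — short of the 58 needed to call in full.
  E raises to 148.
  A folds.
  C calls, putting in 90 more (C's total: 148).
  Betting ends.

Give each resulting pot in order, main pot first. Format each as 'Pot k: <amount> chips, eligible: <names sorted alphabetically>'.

Pot 1: 80 chips, eligible: B, C, D, E
Pot 2: 20 chips, eligible: B, C, E
Pot 3: 291 chips, eligible: C, E

Derivation:
Contributions: A=58, B=21, C=148, D=16, E=148
Folded: A
Pot levels (distinct totals of non-folded players): 16, 21, 148
Layer 1-16: 16 each from A, B, C, D, E = 16*5 = 80 chips; eligible B, C, D, E
Layer 17-21: 5 each from A, B, C, E = 5*4 = 20 chips; eligible B, C, E
Layer 22-148: A 37 + C 127 + E 127 = 291 chips; eligible C, E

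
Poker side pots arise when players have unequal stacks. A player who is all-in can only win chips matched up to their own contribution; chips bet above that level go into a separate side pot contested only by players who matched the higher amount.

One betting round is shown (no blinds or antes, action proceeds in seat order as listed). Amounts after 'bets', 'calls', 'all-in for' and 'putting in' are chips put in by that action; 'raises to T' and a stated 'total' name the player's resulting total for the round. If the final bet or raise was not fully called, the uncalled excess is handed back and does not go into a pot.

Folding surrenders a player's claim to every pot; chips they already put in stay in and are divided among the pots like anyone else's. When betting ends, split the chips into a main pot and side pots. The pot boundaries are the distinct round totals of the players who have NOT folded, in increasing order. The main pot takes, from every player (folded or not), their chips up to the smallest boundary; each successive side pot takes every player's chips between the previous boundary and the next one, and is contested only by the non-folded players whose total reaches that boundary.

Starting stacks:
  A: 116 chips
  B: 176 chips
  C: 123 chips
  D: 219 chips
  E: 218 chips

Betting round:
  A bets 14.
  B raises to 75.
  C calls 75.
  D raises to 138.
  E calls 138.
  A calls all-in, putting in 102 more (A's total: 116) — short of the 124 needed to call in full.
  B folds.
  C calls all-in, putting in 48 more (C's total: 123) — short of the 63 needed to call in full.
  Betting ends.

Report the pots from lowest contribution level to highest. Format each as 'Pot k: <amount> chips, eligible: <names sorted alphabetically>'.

Contributions: A=116, B=75, C=123, D=138, E=138
Folded: B
Pot levels (distinct totals of non-folded players): 116, 123, 138
Layer 1-116: A 116 + B 75 + C 116 + D 116 + E 116 = 539 chips; eligible A, C, D, E
Layer 117-123: 7 each from C, D, E = 7*3 = 21 chips; eligible C, D, E
Layer 124-138: 15 each from D, E = 15*2 = 30 chips; eligible D, E

Pot 1: 539 chips, eligible: A, C, D, E
Pot 2: 21 chips, eligible: C, D, E
Pot 3: 30 chips, eligible: D, E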